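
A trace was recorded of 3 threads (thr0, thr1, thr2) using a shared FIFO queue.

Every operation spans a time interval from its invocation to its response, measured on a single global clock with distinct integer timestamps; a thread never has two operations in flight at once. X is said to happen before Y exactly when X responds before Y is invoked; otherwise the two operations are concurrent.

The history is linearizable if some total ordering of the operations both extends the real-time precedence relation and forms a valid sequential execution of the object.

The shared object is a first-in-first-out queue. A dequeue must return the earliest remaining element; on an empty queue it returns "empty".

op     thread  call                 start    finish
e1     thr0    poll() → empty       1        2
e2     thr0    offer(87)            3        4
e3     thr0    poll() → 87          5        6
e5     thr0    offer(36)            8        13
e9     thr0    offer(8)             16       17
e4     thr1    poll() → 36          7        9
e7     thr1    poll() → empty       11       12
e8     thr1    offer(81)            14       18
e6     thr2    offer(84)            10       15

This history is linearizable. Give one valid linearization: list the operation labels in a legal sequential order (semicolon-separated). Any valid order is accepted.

e1; e2; e3; e5; e4; e7; e6; e8; e9

after step 1 (e1 poll() → empty): queue <>
after step 2 (e2 offer(87)): queue <87>
after step 3 (e3 poll() → 87): queue <>
after step 4 (e5 offer(36)): queue <36>
after step 5 (e4 poll() → 36): queue <>
after step 6 (e7 poll() → empty): queue <>
after step 7 (e6 offer(84)): queue <84>
after step 8 (e8 offer(81)): queue <84,81>
after step 9 (e9 offer(8)): queue <84,81,8>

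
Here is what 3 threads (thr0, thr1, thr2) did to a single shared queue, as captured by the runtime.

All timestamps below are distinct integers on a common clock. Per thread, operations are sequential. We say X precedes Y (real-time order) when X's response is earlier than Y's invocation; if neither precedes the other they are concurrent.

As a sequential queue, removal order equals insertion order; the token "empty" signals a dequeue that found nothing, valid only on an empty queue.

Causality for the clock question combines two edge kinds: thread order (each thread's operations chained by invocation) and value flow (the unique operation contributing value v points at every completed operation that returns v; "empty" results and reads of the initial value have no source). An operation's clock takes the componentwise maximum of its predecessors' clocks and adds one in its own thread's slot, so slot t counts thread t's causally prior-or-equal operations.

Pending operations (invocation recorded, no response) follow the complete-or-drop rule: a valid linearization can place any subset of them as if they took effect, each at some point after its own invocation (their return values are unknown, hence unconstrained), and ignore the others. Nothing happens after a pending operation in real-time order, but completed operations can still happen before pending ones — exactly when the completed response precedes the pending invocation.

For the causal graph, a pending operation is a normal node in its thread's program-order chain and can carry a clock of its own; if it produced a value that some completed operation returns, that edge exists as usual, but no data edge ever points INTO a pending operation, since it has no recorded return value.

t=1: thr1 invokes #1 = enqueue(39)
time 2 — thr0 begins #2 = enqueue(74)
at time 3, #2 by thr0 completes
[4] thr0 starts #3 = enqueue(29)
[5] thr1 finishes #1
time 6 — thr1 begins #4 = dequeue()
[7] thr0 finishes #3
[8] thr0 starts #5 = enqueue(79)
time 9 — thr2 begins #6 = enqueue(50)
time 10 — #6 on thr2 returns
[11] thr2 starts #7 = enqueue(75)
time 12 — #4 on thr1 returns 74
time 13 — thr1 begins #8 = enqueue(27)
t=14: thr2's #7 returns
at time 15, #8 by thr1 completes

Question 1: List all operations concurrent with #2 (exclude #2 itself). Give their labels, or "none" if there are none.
#1

#2 runs from 2 to 3; window-overlapping ops are concurrent
#1 [1,5]: concurrent
#3 [4,7]: after
#4 [6,12]: after
#5 [8,…): after
#6 [9,10]: after
#7 [11,14]: after
#8 [13,15]: after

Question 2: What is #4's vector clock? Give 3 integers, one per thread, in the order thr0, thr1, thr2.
(1, 2, 0)

VC(#6, invoked at 9): no causal predecessors; +1 on thr2 → (0, 0, 1)
VC(#1, invoked at 1): no causal predecessors; +1 on thr1 → (0, 1, 0)
VC(#2, invoked at 2): no causal predecessors; +1 on thr0 → (1, 0, 0)
from VC(#6)=(0, 0, 1), #7 (invoked 11) maxes components and bumps thr2 → (0, 0, 2)
from VC(#2)=(1, 0, 0), #3 (invoked 4) maxes components and bumps thr0 → (2, 0, 0)
from VC(#1)=(0, 1, 0), VC(#2)=(1, 0, 0), #4 (invoked 6) maxes components and bumps thr1 → (1, 2, 0)
from VC(#3)=(2, 0, 0), #5 (invoked 8) maxes components and bumps thr0 → (3, 0, 0)
from VC(#4)=(1, 2, 0), #8 (invoked 13) maxes components and bumps thr1 → (1, 3, 0)
target: VC(#4) = (1, 2, 0)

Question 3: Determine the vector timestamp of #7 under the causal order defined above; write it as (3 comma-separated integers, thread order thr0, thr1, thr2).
(0, 0, 2)

#6, invoked 9, has no incoming edges; only thr2's bump applies → (0, 0, 1)
#1, invoked 1, has no incoming edges; only thr1's bump applies → (0, 1, 0)
#2, invoked 2, has no incoming edges; only thr0's bump applies → (1, 0, 0)
#7, invoked 11, takes VC(#6)=(0, 0, 1) under max, adds 1 for thr2 → (0, 0, 2)
#3, invoked 4, takes VC(#2)=(1, 0, 0) under max, adds 1 for thr0 → (2, 0, 0)
#4, invoked 6, takes VC(#1)=(0, 1, 0), VC(#2)=(1, 0, 0) under max, adds 1 for thr1 → (1, 2, 0)
#5, invoked 8, takes VC(#3)=(2, 0, 0) under max, adds 1 for thr0 → (3, 0, 0)
#8, invoked 13, takes VC(#4)=(1, 2, 0) under max, adds 1 for thr1 → (1, 3, 0)
target: VC(#7) = (0, 0, 2)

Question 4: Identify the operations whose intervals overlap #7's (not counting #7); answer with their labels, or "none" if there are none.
#4, #5, #8

#7 spans [11,14]: anything still running between times 11 and 14 counts as concurrent
#1 [1,5]: before
#2 [2,3]: before
#3 [4,7]: before
#4 [6,12]: concurrent
#5 [8,…): concurrent
#6 [9,10]: before
#8 [13,15]: concurrent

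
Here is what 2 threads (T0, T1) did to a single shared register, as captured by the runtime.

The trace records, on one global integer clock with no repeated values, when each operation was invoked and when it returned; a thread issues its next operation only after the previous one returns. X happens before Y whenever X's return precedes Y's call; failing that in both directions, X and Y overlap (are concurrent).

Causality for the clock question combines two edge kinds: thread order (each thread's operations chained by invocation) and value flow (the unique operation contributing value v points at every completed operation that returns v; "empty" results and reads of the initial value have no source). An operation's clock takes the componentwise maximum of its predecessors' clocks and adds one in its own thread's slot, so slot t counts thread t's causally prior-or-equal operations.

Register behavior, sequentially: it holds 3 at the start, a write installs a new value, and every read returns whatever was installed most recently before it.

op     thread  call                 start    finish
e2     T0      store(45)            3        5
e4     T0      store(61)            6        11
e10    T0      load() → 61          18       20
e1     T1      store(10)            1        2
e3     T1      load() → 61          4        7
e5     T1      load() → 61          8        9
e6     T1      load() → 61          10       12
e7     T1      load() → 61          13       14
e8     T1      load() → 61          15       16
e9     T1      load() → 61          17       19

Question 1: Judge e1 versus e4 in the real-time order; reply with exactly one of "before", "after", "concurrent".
before

e1 spans [1,2], e4 spans [6,11]
resp(e1)=2 < inv(e4)=6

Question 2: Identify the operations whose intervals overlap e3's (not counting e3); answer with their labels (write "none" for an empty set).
e2, e4

e3 runs from 4 to 7; window-overlapping ops are concurrent
e1 [1,2]: before
e2 [3,5]: concurrent
e4 [6,11]: concurrent
e5 [8,9]: after
e6 [10,12]: after
e7 [13,14]: after
e8 [15,16]: after
e9 [17,19]: after
e10 [18,20]: after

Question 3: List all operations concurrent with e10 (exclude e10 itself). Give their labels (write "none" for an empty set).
e9

e10 spans [18,20]: anything still running between times 18 and 20 counts as concurrent
e1 [1,2]: before
e2 [3,5]: before
e3 [4,7]: before
e4 [6,11]: before
e5 [8,9]: before
e6 [10,12]: before
e7 [13,14]: before
e8 [15,16]: before
e9 [17,19]: concurrent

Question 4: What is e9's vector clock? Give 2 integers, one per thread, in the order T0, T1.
(2, 7)

e1 (invocation 1): nothing precedes it; T1's component alone gives (0, 1)
e2 (invocation 3): nothing precedes it; T0's component alone gives (1, 0)
e4 (invocation 6): componentwise max over VC(e2)=(1, 0), +1 at T0, giving (2, 0)
e10 (invocation 18): componentwise max over VC(e4)=(2, 0), +1 at T0, giving (3, 0)
e3 (invocation 4): componentwise max over VC(e1)=(0, 1), VC(e4)=(2, 0), +1 at T1, giving (2, 2)
e5 (invocation 8): componentwise max over VC(e3)=(2, 2), VC(e4)=(2, 0), +1 at T1, giving (2, 3)
e6 (invocation 10): componentwise max over VC(e4)=(2, 0), VC(e5)=(2, 3), +1 at T1, giving (2, 4)
e7 (invocation 13): componentwise max over VC(e4)=(2, 0), VC(e6)=(2, 4), +1 at T1, giving (2, 5)
e8 (invocation 15): componentwise max over VC(e4)=(2, 0), VC(e7)=(2, 5), +1 at T1, giving (2, 6)
e9 (invocation 17): componentwise max over VC(e4)=(2, 0), VC(e8)=(2, 6), +1 at T1, giving (2, 7)
target: VC(e9) = (2, 7)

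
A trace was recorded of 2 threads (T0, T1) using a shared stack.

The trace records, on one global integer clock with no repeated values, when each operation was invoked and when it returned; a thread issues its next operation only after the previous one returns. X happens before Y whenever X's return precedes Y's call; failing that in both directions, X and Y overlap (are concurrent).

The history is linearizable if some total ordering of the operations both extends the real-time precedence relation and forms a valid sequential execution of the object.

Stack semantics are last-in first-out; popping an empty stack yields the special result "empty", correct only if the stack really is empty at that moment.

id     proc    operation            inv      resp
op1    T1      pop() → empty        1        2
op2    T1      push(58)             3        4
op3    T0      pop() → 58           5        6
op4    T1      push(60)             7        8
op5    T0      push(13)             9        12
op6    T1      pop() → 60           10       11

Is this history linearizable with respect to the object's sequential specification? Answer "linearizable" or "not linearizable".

linearizable

witness order: op1, op2, op3, op4, op6, op5
after step 1 (op1 pop() → empty): stack <>
after step 2 (op2 push(58)): stack <58>
after step 3 (op3 pop() → 58): stack <>
after step 4 (op4 push(60)): stack <60>
after step 5 (op6 pop() → 60): stack <>
after step 6 (op5 push(13)): stack <13>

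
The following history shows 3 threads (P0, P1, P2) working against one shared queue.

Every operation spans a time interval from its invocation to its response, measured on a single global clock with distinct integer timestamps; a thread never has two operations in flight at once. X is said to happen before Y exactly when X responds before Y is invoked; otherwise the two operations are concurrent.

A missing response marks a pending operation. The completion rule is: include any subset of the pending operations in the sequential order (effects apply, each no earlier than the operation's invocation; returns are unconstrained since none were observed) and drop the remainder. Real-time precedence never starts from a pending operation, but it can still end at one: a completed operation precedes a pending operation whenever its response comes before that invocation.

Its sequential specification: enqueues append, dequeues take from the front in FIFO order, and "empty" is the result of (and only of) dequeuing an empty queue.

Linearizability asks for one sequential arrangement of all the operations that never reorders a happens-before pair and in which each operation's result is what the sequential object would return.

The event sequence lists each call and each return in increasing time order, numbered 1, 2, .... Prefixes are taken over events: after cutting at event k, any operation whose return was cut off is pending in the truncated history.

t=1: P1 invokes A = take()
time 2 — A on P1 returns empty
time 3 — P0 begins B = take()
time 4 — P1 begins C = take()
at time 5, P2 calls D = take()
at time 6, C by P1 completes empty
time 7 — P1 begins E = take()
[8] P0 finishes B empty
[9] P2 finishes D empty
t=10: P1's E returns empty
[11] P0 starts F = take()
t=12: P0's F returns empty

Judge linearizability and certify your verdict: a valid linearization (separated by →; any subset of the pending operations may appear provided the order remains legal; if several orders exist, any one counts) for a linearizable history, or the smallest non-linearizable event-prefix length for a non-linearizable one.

after step 1 (A take() → empty): queue <>
after step 2 (B take() → empty): queue <>
after step 3 (C take() → empty): queue <>
after step 4 (D take() → empty): queue <>
after step 5 (E take() → empty): queue <>
after step 6 (F take() → empty): queue <>

linearizable — witness: A → B → C → D → E → F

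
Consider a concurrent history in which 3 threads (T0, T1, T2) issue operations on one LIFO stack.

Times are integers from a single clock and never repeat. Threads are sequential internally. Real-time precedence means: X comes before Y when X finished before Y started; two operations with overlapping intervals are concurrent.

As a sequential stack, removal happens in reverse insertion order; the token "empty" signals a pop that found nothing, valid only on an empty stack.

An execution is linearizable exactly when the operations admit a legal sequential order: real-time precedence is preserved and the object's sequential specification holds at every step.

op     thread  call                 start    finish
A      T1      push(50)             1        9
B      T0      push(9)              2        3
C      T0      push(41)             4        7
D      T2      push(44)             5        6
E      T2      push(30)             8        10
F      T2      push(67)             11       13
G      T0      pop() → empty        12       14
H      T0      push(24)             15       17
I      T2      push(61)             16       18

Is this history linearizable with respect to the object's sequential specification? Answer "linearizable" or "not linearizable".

not linearizable

already the first 14 events (up to G's response at time 14) admit no linearization; the first 13 still do
the 7 completed operations admit 20 real-time orders; each fails the LIFO stack replay
sample order A, B, C, D, E, F, G stalls at step 7 — G pop() → empty has no legal effect
sample order A, B, C, D, E, G, F stalls at step 6 — G pop() → empty has no legal effect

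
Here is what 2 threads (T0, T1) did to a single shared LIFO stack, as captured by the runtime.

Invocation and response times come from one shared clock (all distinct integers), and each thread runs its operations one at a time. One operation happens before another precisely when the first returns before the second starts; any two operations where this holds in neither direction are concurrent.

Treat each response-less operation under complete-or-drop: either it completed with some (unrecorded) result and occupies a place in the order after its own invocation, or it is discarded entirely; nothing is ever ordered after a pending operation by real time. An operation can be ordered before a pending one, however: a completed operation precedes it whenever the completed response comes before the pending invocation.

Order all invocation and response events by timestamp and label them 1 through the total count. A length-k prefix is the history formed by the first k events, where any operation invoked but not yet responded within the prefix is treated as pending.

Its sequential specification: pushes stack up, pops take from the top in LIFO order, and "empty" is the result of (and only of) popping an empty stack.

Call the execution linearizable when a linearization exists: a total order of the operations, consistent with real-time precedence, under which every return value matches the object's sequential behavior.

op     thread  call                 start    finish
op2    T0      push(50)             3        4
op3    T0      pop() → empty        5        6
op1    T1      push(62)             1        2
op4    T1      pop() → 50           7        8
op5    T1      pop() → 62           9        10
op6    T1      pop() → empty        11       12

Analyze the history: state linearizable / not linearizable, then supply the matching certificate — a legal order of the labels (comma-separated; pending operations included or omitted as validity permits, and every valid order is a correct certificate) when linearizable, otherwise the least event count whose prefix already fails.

the violation lands at event 6, op3's response at time 6: events 1..5 linearize, events 1..6 do not
the completed operations (3 total) allow one real-time order; the LIFO stack replay rejects it
sample order op1, op2, op3 stalls at step 3 — op3 pop() → empty has no legal effect

not linearizable — minimal violating prefix: 6 events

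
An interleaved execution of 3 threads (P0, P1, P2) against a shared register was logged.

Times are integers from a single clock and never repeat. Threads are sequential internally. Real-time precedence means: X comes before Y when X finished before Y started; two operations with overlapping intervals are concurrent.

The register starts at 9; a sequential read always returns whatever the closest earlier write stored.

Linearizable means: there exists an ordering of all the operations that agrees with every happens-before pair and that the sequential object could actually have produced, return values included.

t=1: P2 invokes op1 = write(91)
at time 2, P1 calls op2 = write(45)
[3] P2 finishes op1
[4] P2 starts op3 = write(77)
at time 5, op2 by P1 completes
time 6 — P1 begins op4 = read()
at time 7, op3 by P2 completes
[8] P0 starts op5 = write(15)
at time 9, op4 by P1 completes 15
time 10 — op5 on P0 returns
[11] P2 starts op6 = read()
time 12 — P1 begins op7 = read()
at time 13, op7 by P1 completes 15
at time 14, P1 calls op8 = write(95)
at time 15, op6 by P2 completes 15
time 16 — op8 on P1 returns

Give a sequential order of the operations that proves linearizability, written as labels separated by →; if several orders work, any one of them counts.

after step 1 (op1 write(91)): value 91
after step 2 (op2 write(45)): value 45
after step 3 (op3 write(77)): value 77
after step 4 (op5 write(15)): value 15
after step 5 (op4 read() → 15): value 15
after step 6 (op6 read() → 15): value 15
after step 7 (op7 read() → 15): value 15
after step 8 (op8 write(95)): value 95

op1 → op2 → op3 → op5 → op4 → op6 → op7 → op8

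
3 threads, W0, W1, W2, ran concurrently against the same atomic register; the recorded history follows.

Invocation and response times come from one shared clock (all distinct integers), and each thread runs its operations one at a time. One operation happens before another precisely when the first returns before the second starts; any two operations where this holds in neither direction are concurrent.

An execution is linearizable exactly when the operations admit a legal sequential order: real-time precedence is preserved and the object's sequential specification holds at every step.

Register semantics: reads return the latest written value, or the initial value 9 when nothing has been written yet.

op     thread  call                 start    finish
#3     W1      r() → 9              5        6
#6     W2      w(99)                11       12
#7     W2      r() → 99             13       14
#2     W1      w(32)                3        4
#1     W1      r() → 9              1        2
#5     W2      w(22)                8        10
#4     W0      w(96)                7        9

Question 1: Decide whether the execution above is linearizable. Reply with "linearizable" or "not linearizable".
not linearizable

already the first 6 events (up to #3's response at time 6) admit no linearization; the first 5 still do
the sole real-time-consistent order of 3 completed operations fails the atomic register replay
sample order #1, #2, #3 stalls at step 3 — #3 r() → 9 has no legal effect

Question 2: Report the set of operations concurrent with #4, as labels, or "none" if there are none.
#5

#4 spans [7,9]: anything still running between times 7 and 9 counts as concurrent
#1 [1,2]: before
#2 [3,4]: before
#3 [5,6]: before
#5 [8,10]: concurrent
#6 [11,12]: after
#7 [13,14]: after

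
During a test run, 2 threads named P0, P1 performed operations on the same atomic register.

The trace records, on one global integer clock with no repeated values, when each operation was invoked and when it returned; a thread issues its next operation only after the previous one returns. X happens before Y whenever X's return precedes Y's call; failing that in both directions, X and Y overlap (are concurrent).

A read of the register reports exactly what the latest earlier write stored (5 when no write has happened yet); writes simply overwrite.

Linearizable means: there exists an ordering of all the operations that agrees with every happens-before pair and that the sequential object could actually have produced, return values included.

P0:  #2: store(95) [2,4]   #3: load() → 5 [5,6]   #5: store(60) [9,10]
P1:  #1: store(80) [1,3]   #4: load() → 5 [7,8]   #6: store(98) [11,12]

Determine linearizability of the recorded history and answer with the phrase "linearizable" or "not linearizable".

the violation lands at event 6, #3's response at time 6: events 1..5 linearize, events 1..6 do not
real-time-consistent orders of the 3 completed operations: 2 — all fail the atomic register replay
one such order, #1, #2, #3, breaks at step 3 where #3 load() → 5 is illegal
one such order, #2, #1, #3, breaks at step 3 where #3 load() → 5 is illegal

not linearizable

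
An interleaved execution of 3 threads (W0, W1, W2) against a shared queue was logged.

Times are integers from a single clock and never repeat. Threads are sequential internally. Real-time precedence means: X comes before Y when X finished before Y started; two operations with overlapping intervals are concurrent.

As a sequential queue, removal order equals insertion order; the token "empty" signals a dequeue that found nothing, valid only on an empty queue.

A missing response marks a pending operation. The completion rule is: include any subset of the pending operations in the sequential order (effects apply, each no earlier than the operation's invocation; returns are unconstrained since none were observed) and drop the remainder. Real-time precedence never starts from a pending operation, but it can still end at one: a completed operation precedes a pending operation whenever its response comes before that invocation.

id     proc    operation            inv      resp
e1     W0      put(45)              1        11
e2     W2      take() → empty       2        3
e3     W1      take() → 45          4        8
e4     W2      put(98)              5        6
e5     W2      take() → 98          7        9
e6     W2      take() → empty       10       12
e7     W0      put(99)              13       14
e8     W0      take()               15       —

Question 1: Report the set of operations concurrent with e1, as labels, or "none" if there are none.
e1 runs from 1 to 11; window-overlapping ops are concurrent
e2 [2,3]: concurrent
e3 [4,8]: concurrent
e4 [5,6]: concurrent
e5 [7,9]: concurrent
e6 [10,12]: concurrent
e7 [13,14]: after
e8 [15,…): after

e2, e3, e4, e5, e6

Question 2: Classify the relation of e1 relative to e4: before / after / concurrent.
e1 spans [1,11], e4 spans [5,6]
the intervals overlap in both directions

concurrent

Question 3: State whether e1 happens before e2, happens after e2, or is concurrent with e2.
e1 spans [1,11], e2 spans [2,3]
the intervals overlap in both directions

concurrent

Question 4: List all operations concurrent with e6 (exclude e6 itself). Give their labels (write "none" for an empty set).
e6 spans [10,12]; an op avoiding the whole window 10..12 is ordered, any other is concurrent
e1 [1,11]: concurrent
e2 [2,3]: before
e3 [4,8]: before
e4 [5,6]: before
e5 [7,9]: before
e7 [13,14]: after
e8 [15,…): after

e1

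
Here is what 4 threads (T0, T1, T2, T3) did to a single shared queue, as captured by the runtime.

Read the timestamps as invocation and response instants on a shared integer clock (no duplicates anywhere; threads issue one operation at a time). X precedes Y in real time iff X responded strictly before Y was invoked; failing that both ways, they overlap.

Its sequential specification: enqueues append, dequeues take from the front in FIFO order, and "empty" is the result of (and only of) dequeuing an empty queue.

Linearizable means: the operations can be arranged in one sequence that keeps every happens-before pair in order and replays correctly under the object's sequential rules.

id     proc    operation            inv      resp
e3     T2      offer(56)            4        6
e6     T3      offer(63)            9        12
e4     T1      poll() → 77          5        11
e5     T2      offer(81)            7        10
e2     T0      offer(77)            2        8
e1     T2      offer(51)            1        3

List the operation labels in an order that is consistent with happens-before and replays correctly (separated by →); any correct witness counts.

e2 → e1 → e3 → e4 → e5 → e6

1. e2 offer(77), leaving queue <77>
2. e1 offer(51), leaving queue <77,51>
3. e3 offer(56), leaving queue <77,51,56>
4. e4 poll() → 77, leaving queue <51,56>
5. e5 offer(81), leaving queue <51,56,81>
6. e6 offer(63), leaving queue <51,56,81,63>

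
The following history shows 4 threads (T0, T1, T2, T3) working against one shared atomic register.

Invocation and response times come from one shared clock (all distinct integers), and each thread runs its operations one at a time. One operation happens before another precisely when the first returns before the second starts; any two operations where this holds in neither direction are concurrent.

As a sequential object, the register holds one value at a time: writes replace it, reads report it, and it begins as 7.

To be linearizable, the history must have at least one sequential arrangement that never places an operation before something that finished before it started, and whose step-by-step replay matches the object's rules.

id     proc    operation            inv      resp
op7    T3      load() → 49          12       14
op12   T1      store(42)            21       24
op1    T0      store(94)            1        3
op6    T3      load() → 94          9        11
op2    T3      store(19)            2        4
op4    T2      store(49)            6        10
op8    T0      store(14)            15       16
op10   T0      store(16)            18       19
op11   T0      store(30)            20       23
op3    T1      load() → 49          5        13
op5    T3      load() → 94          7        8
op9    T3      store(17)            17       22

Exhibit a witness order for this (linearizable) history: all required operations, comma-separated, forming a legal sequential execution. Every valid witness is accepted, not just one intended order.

after step 1 (op2 store(19)): value 19
after step 2 (op1 store(94)): value 94
after step 3 (op5 load() → 94): value 94
after step 4 (op6 load() → 94): value 94
after step 5 (op4 store(49)): value 49
after step 6 (op3 load() → 49): value 49
after step 7 (op7 load() → 49): value 49
after step 8 (op8 store(14)): value 14
after step 9 (op9 store(17)): value 17
after step 10 (op10 store(16)): value 16
after step 11 (op11 store(30)): value 30
after step 12 (op12 store(42)): value 42

op2, op1, op5, op6, op4, op3, op7, op8, op9, op10, op11, op12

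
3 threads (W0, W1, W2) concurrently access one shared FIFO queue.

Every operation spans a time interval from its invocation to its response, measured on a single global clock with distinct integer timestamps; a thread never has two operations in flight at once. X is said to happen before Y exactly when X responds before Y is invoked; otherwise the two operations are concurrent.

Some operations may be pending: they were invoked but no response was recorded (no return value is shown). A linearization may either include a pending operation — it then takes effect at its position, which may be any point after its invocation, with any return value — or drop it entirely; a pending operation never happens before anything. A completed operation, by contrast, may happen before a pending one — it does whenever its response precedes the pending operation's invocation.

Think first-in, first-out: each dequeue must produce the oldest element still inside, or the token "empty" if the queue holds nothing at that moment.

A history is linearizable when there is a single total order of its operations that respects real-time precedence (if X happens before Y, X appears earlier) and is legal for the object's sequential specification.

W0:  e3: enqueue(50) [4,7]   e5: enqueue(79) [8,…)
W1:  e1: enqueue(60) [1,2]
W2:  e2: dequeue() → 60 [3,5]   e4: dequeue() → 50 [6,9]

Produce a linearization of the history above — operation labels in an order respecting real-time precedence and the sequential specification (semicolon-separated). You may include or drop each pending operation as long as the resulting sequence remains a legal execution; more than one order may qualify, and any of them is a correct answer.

e1; e2; e3; e4

1. e1 enqueue(60), leaving queue <60>
2. e2 dequeue() → 60, leaving queue <>
3. e3 enqueue(50), leaving queue <50>
4. e4 dequeue() → 50, leaving queue <>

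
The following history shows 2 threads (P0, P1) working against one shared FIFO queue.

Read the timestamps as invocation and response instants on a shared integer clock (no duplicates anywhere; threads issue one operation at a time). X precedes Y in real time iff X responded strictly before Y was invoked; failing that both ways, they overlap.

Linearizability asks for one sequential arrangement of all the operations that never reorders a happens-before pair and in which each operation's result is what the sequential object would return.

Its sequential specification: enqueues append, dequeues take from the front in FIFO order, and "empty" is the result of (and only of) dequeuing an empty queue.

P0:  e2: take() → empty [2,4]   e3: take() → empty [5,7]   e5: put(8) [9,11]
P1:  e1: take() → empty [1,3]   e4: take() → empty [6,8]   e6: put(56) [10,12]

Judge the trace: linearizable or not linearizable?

a witness: e1, e2, e3, e4, e5, e6
1. e1 take() → empty, leaving queue <>
2. e2 take() → empty, leaving queue <>
3. e3 take() → empty, leaving queue <>
4. e4 take() → empty, leaving queue <>
5. e5 put(8), leaving queue <8>
6. e6 put(56), leaving queue <8,56>

linearizable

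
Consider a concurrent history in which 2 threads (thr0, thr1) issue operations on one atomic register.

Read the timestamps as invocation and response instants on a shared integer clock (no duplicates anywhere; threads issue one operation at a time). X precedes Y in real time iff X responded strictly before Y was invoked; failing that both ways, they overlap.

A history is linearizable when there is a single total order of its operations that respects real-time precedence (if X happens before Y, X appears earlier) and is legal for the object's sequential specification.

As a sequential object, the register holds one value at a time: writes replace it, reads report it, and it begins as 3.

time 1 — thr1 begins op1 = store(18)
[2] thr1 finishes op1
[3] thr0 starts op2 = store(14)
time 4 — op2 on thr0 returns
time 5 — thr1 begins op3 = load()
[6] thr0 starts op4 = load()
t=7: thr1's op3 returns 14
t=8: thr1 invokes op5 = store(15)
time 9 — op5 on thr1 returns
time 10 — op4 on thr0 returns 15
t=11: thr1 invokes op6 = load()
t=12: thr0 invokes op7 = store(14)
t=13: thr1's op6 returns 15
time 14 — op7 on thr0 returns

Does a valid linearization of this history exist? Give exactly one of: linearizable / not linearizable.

linearizable

a witness: op1, op2, op3, op5, op4, op6, op7
1. op1 store(18), leaving value 18
2. op2 store(14), leaving value 14
3. op3 load() → 14, leaving value 14
4. op5 store(15), leaving value 15
5. op4 load() → 15, leaving value 15
6. op6 load() → 15, leaving value 15
7. op7 store(14), leaving value 14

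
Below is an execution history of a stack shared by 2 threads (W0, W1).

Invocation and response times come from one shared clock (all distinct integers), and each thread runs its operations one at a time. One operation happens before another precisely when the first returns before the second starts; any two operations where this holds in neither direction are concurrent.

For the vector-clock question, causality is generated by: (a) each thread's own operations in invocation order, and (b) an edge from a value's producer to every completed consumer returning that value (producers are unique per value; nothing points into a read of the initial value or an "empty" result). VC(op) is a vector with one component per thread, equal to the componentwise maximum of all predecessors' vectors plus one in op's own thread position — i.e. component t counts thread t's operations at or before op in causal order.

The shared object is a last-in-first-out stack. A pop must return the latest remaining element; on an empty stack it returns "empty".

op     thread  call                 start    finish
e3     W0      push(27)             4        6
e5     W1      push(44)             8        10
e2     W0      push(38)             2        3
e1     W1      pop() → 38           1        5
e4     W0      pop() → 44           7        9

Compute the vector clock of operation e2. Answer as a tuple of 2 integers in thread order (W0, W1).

e2, invoked 2, has no incoming edges; only W0's bump applies → (1, 0)
from VC(e2)=(1, 0), e1 (invoked 1) maxes components and bumps W1 → (1, 1)
from VC(e2)=(1, 0), e3 (invoked 4) maxes components and bumps W0 → (2, 0)
from VC(e1)=(1, 1), e5 (invoked 8) maxes components and bumps W1 → (1, 2)
from VC(e3)=(2, 0), VC(e5)=(1, 2), e4 (invoked 7) maxes components and bumps W0 → (3, 2)
target: VC(e2) = (1, 0)

(1, 0)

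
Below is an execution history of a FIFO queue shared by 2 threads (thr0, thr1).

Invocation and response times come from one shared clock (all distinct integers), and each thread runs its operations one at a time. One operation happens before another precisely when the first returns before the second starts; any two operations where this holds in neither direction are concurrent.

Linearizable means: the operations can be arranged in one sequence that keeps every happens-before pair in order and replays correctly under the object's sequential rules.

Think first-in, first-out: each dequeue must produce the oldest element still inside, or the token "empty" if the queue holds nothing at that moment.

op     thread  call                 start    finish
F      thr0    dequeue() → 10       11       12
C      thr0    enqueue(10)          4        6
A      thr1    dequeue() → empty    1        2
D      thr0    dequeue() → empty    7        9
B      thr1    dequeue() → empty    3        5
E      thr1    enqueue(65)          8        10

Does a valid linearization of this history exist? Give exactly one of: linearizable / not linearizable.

through event 8 a valid linearization exists; event 9 (D responding at time 9) ends that
checked exhaustively: 2 real-time-consistent orders of 4 completed operations, zero legal FIFO queue replays
including or dropping the 1 pending operation (E) in any combination fails
take A, B, C, D (pending dropped): step 4 already fails, because D dequeue() → empty cannot occur there
take A, C, B, D (pending dropped): step 3 already fails, because B dequeue() → empty cannot occur there

not linearizable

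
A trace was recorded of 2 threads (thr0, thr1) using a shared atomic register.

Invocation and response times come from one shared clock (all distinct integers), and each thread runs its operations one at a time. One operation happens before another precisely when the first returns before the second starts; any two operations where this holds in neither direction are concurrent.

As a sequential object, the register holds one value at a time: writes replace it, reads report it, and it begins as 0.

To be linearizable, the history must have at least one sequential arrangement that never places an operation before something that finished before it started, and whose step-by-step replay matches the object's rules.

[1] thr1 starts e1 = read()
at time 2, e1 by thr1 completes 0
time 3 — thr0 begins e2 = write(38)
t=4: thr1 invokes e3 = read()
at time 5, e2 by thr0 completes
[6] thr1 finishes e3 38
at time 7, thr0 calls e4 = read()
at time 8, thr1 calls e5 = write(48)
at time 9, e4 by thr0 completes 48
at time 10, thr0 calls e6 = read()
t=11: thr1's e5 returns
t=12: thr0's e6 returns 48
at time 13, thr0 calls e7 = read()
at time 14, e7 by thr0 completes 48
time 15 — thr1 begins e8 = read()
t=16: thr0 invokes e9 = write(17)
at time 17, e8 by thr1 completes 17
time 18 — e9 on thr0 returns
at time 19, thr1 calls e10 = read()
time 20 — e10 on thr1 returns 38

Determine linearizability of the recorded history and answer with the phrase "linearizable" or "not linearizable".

not linearizable

events 1..19 are fine; event 20 — the response of e10 at time 20 — makes the prefix non-linearizable
no legal order exists: 12 real-time-consistent candidates over 10 completed atomic register operations, all rejected
e.g. e1, e2, e3, e4, e5, e6, e7, e8, e9, e10: illegal at step 4, since e4 read() → 48 cannot apply there
e.g. e1, e2, e3, e4, e5, e6, e7, e9, e8, e10: illegal at step 4, since e4 read() → 48 cannot apply there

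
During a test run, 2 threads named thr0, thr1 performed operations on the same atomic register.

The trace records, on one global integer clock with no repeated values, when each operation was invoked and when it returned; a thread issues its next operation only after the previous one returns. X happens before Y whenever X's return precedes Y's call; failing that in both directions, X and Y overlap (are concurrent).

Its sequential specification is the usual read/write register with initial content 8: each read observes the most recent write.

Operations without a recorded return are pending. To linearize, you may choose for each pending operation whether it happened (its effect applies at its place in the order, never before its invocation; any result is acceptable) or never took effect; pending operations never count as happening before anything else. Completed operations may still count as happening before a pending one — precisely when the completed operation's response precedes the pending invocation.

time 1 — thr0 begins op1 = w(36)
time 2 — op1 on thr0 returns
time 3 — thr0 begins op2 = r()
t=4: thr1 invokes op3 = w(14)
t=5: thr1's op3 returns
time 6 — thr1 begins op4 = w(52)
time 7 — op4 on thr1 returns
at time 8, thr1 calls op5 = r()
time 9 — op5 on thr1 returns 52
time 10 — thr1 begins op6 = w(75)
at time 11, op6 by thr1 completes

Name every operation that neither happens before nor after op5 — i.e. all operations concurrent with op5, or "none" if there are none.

concurrent with op5 ([8,9]): every op whose interval crosses 8..9
op1 [1,2]: before
op2 [3,…): concurrent
op3 [4,5]: before
op4 [6,7]: before
op6 [10,11]: after

op2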